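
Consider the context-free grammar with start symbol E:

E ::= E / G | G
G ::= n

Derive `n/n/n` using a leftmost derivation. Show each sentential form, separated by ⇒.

E ⇒ E/G ⇒ E/G/G ⇒ G/G/G ⇒ n/G/G ⇒ n/n/G ⇒ n/n/n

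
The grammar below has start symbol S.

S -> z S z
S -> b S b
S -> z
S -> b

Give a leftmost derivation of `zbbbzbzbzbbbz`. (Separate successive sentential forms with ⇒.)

S ⇒ zSz   [S -> z S z]
zSz ⇒ zbSbz   [S -> b S b]
zbSbz ⇒ zbbSbbz   [S -> b S b]
zbbSbbz ⇒ zbbbSbbbz   [S -> b S b]
zbbbSbbbz ⇒ zbbbzSzbbbz   [S -> z S z]
zbbbzSzbbbz ⇒ zbbbzbSbzbbbz   [S -> b S b]
zbbbzbSbzbbbz ⇒ zbbbzbzbzbbbz   [S -> z]

S⇒zSz⇒zbSbz⇒zbbSbbz⇒zbbbSbbbz⇒zbbbzSzbbbz⇒zbbbzbSbzbbbz⇒zbbbzbzbzbbbz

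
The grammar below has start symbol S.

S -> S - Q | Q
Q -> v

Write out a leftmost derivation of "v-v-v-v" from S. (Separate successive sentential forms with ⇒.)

S ⇒ S-Q   [S -> S - Q]
S-Q ⇒ S-Q-Q   [S -> S - Q]
S-Q-Q ⇒ S-Q-Q-Q   [S -> S - Q]
S-Q-Q-Q ⇒ Q-Q-Q-Q   [S -> Q]
Q-Q-Q-Q ⇒ v-Q-Q-Q   [Q -> v]
v-Q-Q-Q ⇒ v-v-Q-Q   [Q -> v]
v-v-Q-Q ⇒ v-v-v-Q   [Q -> v]
v-v-v-Q ⇒ v-v-v-v   [Q -> v]

S⇒S-Q⇒S-Q-Q⇒S-Q-Q-Q⇒Q-Q-Q-Q⇒v-Q-Q-Q⇒v-v-Q-Q⇒v-v-v-Q⇒v-v-v-v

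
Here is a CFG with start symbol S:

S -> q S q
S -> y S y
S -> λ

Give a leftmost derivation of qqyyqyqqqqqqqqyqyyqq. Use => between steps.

S => qSq   [S -> q S q]
qSq => qqSqq   [S -> q S q]
qqSqq => qqySyqq   [S -> y S y]
qqySyqq => qqyySyyqq   [S -> y S y]
qqyySyyqq => qqyyqSqyyqq   [S -> q S q]
qqyyqSqyyqq => qqyyqySyqyyqq   [S -> y S y]
qqyyqySyqyyqq => qqyyqyqSqyqyyqq   [S -> q S q]
qqyyqyqSqyqyyqq => qqyyqyqqSqqyqyyqq   [S -> q S q]
qqyyqyqqSqqyqyyqq => qqyyqyqqqSqqqyqyyqq   [S -> q S q]
qqyyqyqqqSqqqyqyyqq => qqyyqyqqqqSqqqqyqyyqq   [S -> q S q]
qqyyqyqqqqSqqqqyqyyqq => qqyyqyqqqqqqqqyqyyqq   [S -> λ]

S => qSq => qqSqq => qqySyqq => qqyySyyqq => qqyyqSqyyqq => qqyyqySyqyyqq => qqyyqyqSqyqyyqq => qqyyqyqqSqqyqyyqq => qqyyqyqqqSqqqyqyyqq => qqyyqyqqqqSqqqqyqyyqq => qqyyqyqqqqqqqqyqyyqq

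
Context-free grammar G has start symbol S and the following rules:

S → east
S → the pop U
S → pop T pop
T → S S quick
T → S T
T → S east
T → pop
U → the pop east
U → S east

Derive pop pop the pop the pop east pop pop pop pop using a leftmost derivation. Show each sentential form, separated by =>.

S => pop T pop => pop S T pop => pop pop T pop T pop => pop pop S T pop T pop => pop pop the pop U T pop T pop => pop pop the pop the pop east T pop T pop => pop pop the pop the pop east pop pop T pop => pop pop the pop the pop east pop pop pop pop

S => pop T pop   [S → pop T pop]
pop T pop => pop S T pop   [T → S T]
pop S T pop => pop pop T pop T pop   [S → pop T pop]
pop pop T pop T pop => pop pop S T pop T pop   [T → S T]
pop pop S T pop T pop => pop pop the pop U T pop T pop   [S → the pop U]
pop pop the pop U T pop T pop => pop pop the pop the pop east T pop T pop   [U → the pop east]
pop pop the pop the pop east T pop T pop => pop pop the pop the pop east pop pop T pop   [T → pop]
pop pop the pop the pop east pop pop T pop => pop pop the pop the pop east pop pop pop pop   [T → pop]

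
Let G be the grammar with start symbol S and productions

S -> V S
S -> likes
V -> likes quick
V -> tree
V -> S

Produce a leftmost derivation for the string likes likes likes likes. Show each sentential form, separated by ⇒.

S ⇒ V S   [S -> V S]
V S ⇒ S S   [V -> S]
S S ⇒ V S S   [S -> V S]
V S S ⇒ S S S   [V -> S]
S S S ⇒ V S S S   [S -> V S]
V S S S ⇒ S S S S   [V -> S]
S S S S ⇒ likes S S S   [S -> likes]
likes S S S ⇒ likes likes S S   [S -> likes]
likes likes S S ⇒ likes likes likes S   [S -> likes]
likes likes likes S ⇒ likes likes likes likes   [S -> likes]

S ⇒ V S ⇒ S S ⇒ V S S ⇒ S S S ⇒ V S S S ⇒ S S S S ⇒ likes S S S ⇒ likes likes S S ⇒ likes likes likes S ⇒ likes likes likes likes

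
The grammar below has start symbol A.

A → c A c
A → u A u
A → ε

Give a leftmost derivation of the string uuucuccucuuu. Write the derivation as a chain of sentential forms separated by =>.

A => uAu => uuAuu => uuuAuuu => uuucAcuuu => uuucuAucuuu => uuucucAcucuuu => uuucuccucuuu

A => uAu   [A → u A u]
uAu => uuAuu   [A → u A u]
uuAuu => uuuAuuu   [A → u A u]
uuuAuuu => uuucAcuuu   [A → c A c]
uuucAcuuu => uuucuAucuuu   [A → u A u]
uuucuAucuuu => uuucucAcucuuu   [A → c A c]
uuucucAcucuuu => uuucuccucuuu   [A → ε]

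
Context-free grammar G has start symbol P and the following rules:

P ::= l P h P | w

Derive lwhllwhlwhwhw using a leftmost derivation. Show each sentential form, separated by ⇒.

P ⇒ lPhP ⇒ lwhP ⇒ lwhlPhP ⇒ lwhllPhPhP ⇒ lwhllwhPhP ⇒ lwhllwhlPhPhP ⇒ lwhllwhlwhPhP ⇒ lwhllwhlwhwhP ⇒ lwhllwhlwhwhw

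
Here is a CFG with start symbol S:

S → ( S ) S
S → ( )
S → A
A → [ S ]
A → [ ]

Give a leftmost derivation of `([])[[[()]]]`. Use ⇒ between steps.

S⇒(S)S⇒(A)S⇒([])S⇒([])A⇒([])[S]⇒([])[A]⇒([])[[S]]⇒([])[[A]]⇒([])[[[S]]]⇒([])[[[()]]]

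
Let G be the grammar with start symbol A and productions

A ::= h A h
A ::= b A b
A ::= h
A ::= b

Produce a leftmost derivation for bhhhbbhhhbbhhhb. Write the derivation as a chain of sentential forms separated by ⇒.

A ⇒ bAb ⇒ bhAhb ⇒ bhhAhhb ⇒ bhhhAhhhb ⇒ bhhhbAbhhhb ⇒ bhhhbbAbbhhhb ⇒ bhhhbbhAhbbhhhb ⇒ bhhhbbhhhbbhhhb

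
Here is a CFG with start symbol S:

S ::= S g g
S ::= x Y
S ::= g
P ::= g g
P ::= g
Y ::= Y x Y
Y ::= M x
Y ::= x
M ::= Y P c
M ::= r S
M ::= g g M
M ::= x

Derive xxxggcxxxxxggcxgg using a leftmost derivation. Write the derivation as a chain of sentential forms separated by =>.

S => Sgg => xYgg => xMxgg => xYPcxgg => xYxYPcxgg => xYxYxYPcxgg => xMxxYxYPcxgg => xYPcxxYxYPcxgg => xMxPcxxYxYPcxgg => xxxPcxxYxYPcxgg => xxxggcxxYxYPcxgg => xxxggcxxxxYPcxgg => xxxggcxxxxxPcxgg => xxxggcxxxxxggcxgg

S => Sgg   [S ::= S g g]
Sgg => xYgg   [S ::= x Y]
xYgg => xMxgg   [Y ::= M x]
xMxgg => xYPcxgg   [M ::= Y P c]
xYPcxgg => xYxYPcxgg   [Y ::= Y x Y]
xYxYPcxgg => xYxYxYPcxgg   [Y ::= Y x Y]
xYxYxYPcxgg => xMxxYxYPcxgg   [Y ::= M x]
xMxxYxYPcxgg => xYPcxxYxYPcxgg   [M ::= Y P c]
xYPcxxYxYPcxgg => xMxPcxxYxYPcxgg   [Y ::= M x]
xMxPcxxYxYPcxgg => xxxPcxxYxYPcxgg   [M ::= x]
xxxPcxxYxYPcxgg => xxxggcxxYxYPcxgg   [P ::= g g]
xxxggcxxYxYPcxgg => xxxggcxxxxYPcxgg   [Y ::= x]
xxxggcxxxxYPcxgg => xxxggcxxxxxPcxgg   [Y ::= x]
xxxggcxxxxxPcxgg => xxxggcxxxxxggcxgg   [P ::= g g]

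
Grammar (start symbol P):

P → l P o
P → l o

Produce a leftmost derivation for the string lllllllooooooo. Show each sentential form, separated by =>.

P => lPo   [P → l P o]
lPo => llPoo   [P → l P o]
llPoo => lllPooo   [P → l P o]
lllPooo => llllPoooo   [P → l P o]
llllPoooo => lllllPooooo   [P → l P o]
lllllPooooo => llllllPoooooo   [P → l P o]
llllllPoooooo => lllllllooooooo   [P → l o]

P => lPo => llPoo => lllPooo => llllPoooo => lllllPooooo => llllllPoooooo => lllllllooooooo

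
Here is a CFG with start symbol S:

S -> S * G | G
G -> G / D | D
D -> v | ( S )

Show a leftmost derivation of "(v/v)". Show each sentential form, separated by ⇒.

S ⇒ G   [S -> G]
G ⇒ D   [G -> D]
D ⇒ (S)   [D -> ( S )]
(S) ⇒ (G)   [S -> G]
(G) ⇒ (G/D)   [G -> G / D]
(G/D) ⇒ (D/D)   [G -> D]
(D/D) ⇒ (v/D)   [D -> v]
(v/D) ⇒ (v/v)   [D -> v]

S ⇒ G ⇒ D ⇒ (S) ⇒ (G) ⇒ (G/D) ⇒ (D/D) ⇒ (v/D) ⇒ (v/v)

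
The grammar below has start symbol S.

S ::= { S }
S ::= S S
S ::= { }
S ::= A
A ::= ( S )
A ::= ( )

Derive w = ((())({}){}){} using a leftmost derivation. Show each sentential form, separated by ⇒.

S ⇒ SS ⇒ AS ⇒ (S)S ⇒ (SS)S ⇒ (SSS)S ⇒ (ASS)S ⇒ ((S)SS)S ⇒ ((A)SS)S ⇒ ((())SS)S ⇒ ((())AS)S ⇒ ((())(S)S)S ⇒ ((())({})S)S ⇒ ((())({}){})S ⇒ ((())({}){}){}

S ⇒ SS   [S ::= S S]
SS ⇒ AS   [S ::= A]
AS ⇒ (S)S   [A ::= ( S )]
(S)S ⇒ (SS)S   [S ::= S S]
(SS)S ⇒ (SSS)S   [S ::= S S]
(SSS)S ⇒ (ASS)S   [S ::= A]
(ASS)S ⇒ ((S)SS)S   [A ::= ( S )]
((S)SS)S ⇒ ((A)SS)S   [S ::= A]
((A)SS)S ⇒ ((())SS)S   [A ::= ( )]
((())SS)S ⇒ ((())AS)S   [S ::= A]
((())AS)S ⇒ ((())(S)S)S   [A ::= ( S )]
((())(S)S)S ⇒ ((())({})S)S   [S ::= { }]
((())({})S)S ⇒ ((())({}){})S   [S ::= { }]
((())({}){})S ⇒ ((())({}){}){}   [S ::= { }]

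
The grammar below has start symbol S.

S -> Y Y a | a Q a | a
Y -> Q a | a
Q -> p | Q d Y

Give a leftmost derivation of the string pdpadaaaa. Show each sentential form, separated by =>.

S => YYa => QaYa => QdYaYa => QdYdYaYa => pdYdYaYa => pdQadYaYa => pdpadYaYa => pdpadaaYa => pdpadaaaa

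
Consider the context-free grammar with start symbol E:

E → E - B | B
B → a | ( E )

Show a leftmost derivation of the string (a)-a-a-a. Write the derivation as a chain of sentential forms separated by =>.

E => E-B   [E → E - B]
E-B => E-B-B   [E → E - B]
E-B-B => E-B-B-B   [E → E - B]
E-B-B-B => B-B-B-B   [E → B]
B-B-B-B => (E)-B-B-B   [B → ( E )]
(E)-B-B-B => (B)-B-B-B   [E → B]
(B)-B-B-B => (a)-B-B-B   [B → a]
(a)-B-B-B => (a)-a-B-B   [B → a]
(a)-a-B-B => (a)-a-a-B   [B → a]
(a)-a-a-B => (a)-a-a-a   [B → a]

E => E-B => E-B-B => E-B-B-B => B-B-B-B => (E)-B-B-B => (B)-B-B-B => (a)-B-B-B => (a)-a-B-B => (a)-a-a-B => (a)-a-a-a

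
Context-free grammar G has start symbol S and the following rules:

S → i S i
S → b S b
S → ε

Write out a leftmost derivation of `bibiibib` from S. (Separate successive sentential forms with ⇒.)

S ⇒ bSb   [S → b S b]
bSb ⇒ biSib   [S → i S i]
biSib ⇒ bibSbib   [S → b S b]
bibSbib ⇒ bibiSibib   [S → i S i]
bibiSibib ⇒ bibiibib   [S → ε]

S⇒bSb⇒biSib⇒bibSbib⇒bibiSibib⇒bibiibib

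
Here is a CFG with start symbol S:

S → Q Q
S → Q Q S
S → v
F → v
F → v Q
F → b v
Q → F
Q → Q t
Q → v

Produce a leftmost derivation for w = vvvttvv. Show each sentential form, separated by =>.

S => QQS => FQS => vQQS => vQtQS => vQttQS => vFttQS => vvQttQS => vvvttQS => vvvttvS => vvvttvv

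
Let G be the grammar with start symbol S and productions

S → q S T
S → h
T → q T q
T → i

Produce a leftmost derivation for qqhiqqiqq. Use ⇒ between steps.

S ⇒ qST ⇒ qqSTT ⇒ qqhTT ⇒ qqhiT ⇒ qqhiqTq ⇒ qqhiqqTqq ⇒ qqhiqqiqq

S ⇒ qST   [S → q S T]
qST ⇒ qqSTT   [S → q S T]
qqSTT ⇒ qqhTT   [S → h]
qqhTT ⇒ qqhiT   [T → i]
qqhiT ⇒ qqhiqTq   [T → q T q]
qqhiqTq ⇒ qqhiqqTqq   [T → q T q]
qqhiqqTqq ⇒ qqhiqqiqq   [T → i]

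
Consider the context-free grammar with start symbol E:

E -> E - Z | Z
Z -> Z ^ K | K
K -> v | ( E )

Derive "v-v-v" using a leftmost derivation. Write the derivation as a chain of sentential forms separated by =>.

E => E-Z   [E -> E - Z]
E-Z => E-Z-Z   [E -> E - Z]
E-Z-Z => Z-Z-Z   [E -> Z]
Z-Z-Z => K-Z-Z   [Z -> K]
K-Z-Z => v-Z-Z   [K -> v]
v-Z-Z => v-K-Z   [Z -> K]
v-K-Z => v-v-Z   [K -> v]
v-v-Z => v-v-K   [Z -> K]
v-v-K => v-v-v   [K -> v]

E => E-Z => E-Z-Z => Z-Z-Z => K-Z-Z => v-Z-Z => v-K-Z => v-v-Z => v-v-K => v-v-v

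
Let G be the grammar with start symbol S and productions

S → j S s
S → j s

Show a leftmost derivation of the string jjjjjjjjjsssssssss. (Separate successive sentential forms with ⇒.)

S ⇒ jSs ⇒ jjSss ⇒ jjjSsss ⇒ jjjjSssss ⇒ jjjjjSsssss ⇒ jjjjjjSssssss ⇒ jjjjjjjSsssssss ⇒ jjjjjjjjSssssssss ⇒ jjjjjjjjjsssssssss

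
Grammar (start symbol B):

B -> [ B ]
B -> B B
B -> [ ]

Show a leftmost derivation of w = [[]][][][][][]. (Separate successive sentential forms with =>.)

B => BB   [B -> B B]
BB => BBB   [B -> B B]
BBB => BBBB   [B -> B B]
BBBB => BBBBB   [B -> B B]
BBBBB => BBBBBB   [B -> B B]
BBBBBB => [B]BBBBB   [B -> [ B ]]
[B]BBBBB => [[]]BBBBB   [B -> [ ]]
[[]]BBBBB => [[]][]BBBB   [B -> [ ]]
[[]][]BBBB => [[]][][]BBB   [B -> [ ]]
[[]][][]BBB => [[]][][][]BB   [B -> [ ]]
[[]][][][]BB => [[]][][][][]B   [B -> [ ]]
[[]][][][][]B => [[]][][][][][]   [B -> [ ]]

B => BB => BBB => BBBB => BBBBB => BBBBBB => [B]BBBBB => [[]]BBBBB => [[]][]BBBB => [[]][][]BBB => [[]][][][]BB => [[]][][][][]B => [[]][][][][][]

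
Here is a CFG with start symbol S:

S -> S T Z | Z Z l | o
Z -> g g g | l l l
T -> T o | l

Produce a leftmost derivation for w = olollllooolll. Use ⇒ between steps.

S⇒STZ⇒STZTZ⇒oTZTZ⇒oToZTZ⇒oloZTZ⇒ololllTZ⇒ololllToZ⇒ololllTooZ⇒ololllToooZ⇒ololllloooZ⇒olollllooolll

S ⇒ STZ   [S -> S T Z]
STZ ⇒ STZTZ   [S -> S T Z]
STZTZ ⇒ oTZTZ   [S -> o]
oTZTZ ⇒ oToZTZ   [T -> T o]
oToZTZ ⇒ oloZTZ   [T -> l]
oloZTZ ⇒ ololllTZ   [Z -> l l l]
ololllTZ ⇒ ololllToZ   [T -> T o]
ololllToZ ⇒ ololllTooZ   [T -> T o]
ololllTooZ ⇒ ololllToooZ   [T -> T o]
ololllToooZ ⇒ ololllloooZ   [T -> l]
ololllloooZ ⇒ olollllooolll   [Z -> l l l]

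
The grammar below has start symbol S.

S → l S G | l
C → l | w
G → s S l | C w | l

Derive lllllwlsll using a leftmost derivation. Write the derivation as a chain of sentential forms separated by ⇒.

S⇒lSG⇒llSGG⇒lllSGGG⇒llllGGG⇒llllCwGG⇒lllllwGG⇒lllllwlG⇒lllllwlsSl⇒lllllwlsll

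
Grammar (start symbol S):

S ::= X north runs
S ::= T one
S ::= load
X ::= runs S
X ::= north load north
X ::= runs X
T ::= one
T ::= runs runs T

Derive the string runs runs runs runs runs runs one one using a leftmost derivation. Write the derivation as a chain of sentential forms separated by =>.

S => T one => runs runs T one => runs runs runs runs T one => runs runs runs runs runs runs T one => runs runs runs runs runs runs one one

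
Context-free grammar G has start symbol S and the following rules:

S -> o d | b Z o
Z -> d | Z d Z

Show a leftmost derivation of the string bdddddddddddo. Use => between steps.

S => bZo   [S -> b Z o]
bZo => bZdZo   [Z -> Z d Z]
bZdZo => bZdZdZo   [Z -> Z d Z]
bZdZdZo => bZdZdZdZo   [Z -> Z d Z]
bZdZdZdZo => bZdZdZdZdZo   [Z -> Z d Z]
bZdZdZdZdZo => bZdZdZdZdZdZo   [Z -> Z d Z]
bZdZdZdZdZdZo => bddZdZdZdZdZo   [Z -> d]
bddZdZdZdZdZo => bddddZdZdZdZo   [Z -> d]
bddddZdZdZdZo => bddddddZdZdZo   [Z -> d]
bddddddZdZdZo => bddddddddZdZo   [Z -> d]
bddddddddZdZo => bddddddddddZo   [Z -> d]
bddddddddddZo => bdddddddddddo   [Z -> d]

S => bZo => bZdZo => bZdZdZo => bZdZdZdZo => bZdZdZdZdZo => bZdZdZdZdZdZo => bddZdZdZdZdZo => bddddZdZdZdZo => bddddddZdZdZo => bddddddddZdZo => bddddddddddZo => bdddddddddddo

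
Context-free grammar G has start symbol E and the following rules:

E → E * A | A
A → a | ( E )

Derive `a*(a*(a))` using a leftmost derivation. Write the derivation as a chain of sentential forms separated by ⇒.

E ⇒ E*A   [E → E * A]
E*A ⇒ A*A   [E → A]
A*A ⇒ a*A   [A → a]
a*A ⇒ a*(E)   [A → ( E )]
a*(E) ⇒ a*(E*A)   [E → E * A]
a*(E*A) ⇒ a*(A*A)   [E → A]
a*(A*A) ⇒ a*(a*A)   [A → a]
a*(a*A) ⇒ a*(a*(E))   [A → ( E )]
a*(a*(E)) ⇒ a*(a*(A))   [E → A]
a*(a*(A)) ⇒ a*(a*(a))   [A → a]

E ⇒ E*A ⇒ A*A ⇒ a*A ⇒ a*(E) ⇒ a*(E*A) ⇒ a*(A*A) ⇒ a*(a*A) ⇒ a*(a*(E)) ⇒ a*(a*(A)) ⇒ a*(a*(a))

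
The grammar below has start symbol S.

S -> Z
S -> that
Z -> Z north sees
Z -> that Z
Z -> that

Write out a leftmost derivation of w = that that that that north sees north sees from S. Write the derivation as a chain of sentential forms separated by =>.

S => Z => Z north sees => that Z north sees => that Z north sees north sees => that that Z north sees north sees => that that that Z north sees north sees => that that that that north sees north sees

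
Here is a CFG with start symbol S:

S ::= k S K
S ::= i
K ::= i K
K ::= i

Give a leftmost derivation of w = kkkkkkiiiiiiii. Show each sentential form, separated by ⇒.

S ⇒ kSK   [S ::= k S K]
kSK ⇒ kkSKK   [S ::= k S K]
kkSKK ⇒ kkkSKKK   [S ::= k S K]
kkkSKKK ⇒ kkkkSKKKK   [S ::= k S K]
kkkkSKKKK ⇒ kkkkkSKKKKK   [S ::= k S K]
kkkkkSKKKKK ⇒ kkkkkkSKKKKKK   [S ::= k S K]
kkkkkkSKKKKKK ⇒ kkkkkkiKKKKKK   [S ::= i]
kkkkkkiKKKKKK ⇒ kkkkkkiiKKKKKK   [K ::= i K]
kkkkkkiiKKKKKK ⇒ kkkkkkiiiKKKKK   [K ::= i]
kkkkkkiiiKKKKK ⇒ kkkkkkiiiiKKKK   [K ::= i]
kkkkkkiiiiKKKK ⇒ kkkkkkiiiiiKKK   [K ::= i]
kkkkkkiiiiiKKK ⇒ kkkkkkiiiiiiKK   [K ::= i]
kkkkkkiiiiiiKK ⇒ kkkkkkiiiiiiiK   [K ::= i]
kkkkkkiiiiiiiK ⇒ kkkkkkiiiiiiii   [K ::= i]

S⇒kSK⇒kkSKK⇒kkkSKKK⇒kkkkSKKKK⇒kkkkkSKKKKK⇒kkkkkkSKKKKKK⇒kkkkkkiKKKKKK⇒kkkkkkiiKKKKKK⇒kkkkkkiiiKKKKK⇒kkkkkkiiiiKKKK⇒kkkkkkiiiiiKKK⇒kkkkkkiiiiiiKK⇒kkkkkkiiiiiiiK⇒kkkkkkiiiiiiii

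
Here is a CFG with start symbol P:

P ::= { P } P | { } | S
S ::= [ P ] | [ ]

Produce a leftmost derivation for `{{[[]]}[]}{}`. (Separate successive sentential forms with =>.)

P => {P}P => {{P}P}P => {{S}P}P => {{[P]}P}P => {{[S]}P}P => {{[[]]}P}P => {{[[]]}S}P => {{[[]]}[]}P => {{[[]]}[]}{}

P => {P}P   [P ::= { P } P]
{P}P => {{P}P}P   [P ::= { P } P]
{{P}P}P => {{S}P}P   [P ::= S]
{{S}P}P => {{[P]}P}P   [S ::= [ P ]]
{{[P]}P}P => {{[S]}P}P   [P ::= S]
{{[S]}P}P => {{[[]]}P}P   [S ::= [ ]]
{{[[]]}P}P => {{[[]]}S}P   [P ::= S]
{{[[]]}S}P => {{[[]]}[]}P   [S ::= [ ]]
{{[[]]}[]}P => {{[[]]}[]}{}   [P ::= { }]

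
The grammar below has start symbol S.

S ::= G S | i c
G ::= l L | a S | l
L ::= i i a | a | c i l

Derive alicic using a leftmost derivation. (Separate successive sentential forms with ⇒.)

S ⇒ GS   [S ::= G S]
GS ⇒ aSS   [G ::= a S]
aSS ⇒ aGSS   [S ::= G S]
aGSS ⇒ alSS   [G ::= l]
alSS ⇒ alicS   [S ::= i c]
alicS ⇒ alicic   [S ::= i c]

S⇒GS⇒aSS⇒aGSS⇒alSS⇒alicS⇒alicic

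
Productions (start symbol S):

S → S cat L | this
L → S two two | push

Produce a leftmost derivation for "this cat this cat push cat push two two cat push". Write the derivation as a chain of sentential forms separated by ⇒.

S ⇒ S cat L ⇒ S cat L cat L ⇒ this cat L cat L ⇒ this cat S two two cat L ⇒ this cat S cat L two two cat L ⇒ this cat S cat L cat L two two cat L ⇒ this cat this cat L cat L two two cat L ⇒ this cat this cat push cat L two two cat L ⇒ this cat this cat push cat push two two cat L ⇒ this cat this cat push cat push two two cat push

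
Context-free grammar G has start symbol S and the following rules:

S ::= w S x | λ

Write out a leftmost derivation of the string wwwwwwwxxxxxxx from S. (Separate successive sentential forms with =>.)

S=>wSx=>wwSxx=>wwwSxxx=>wwwwSxxxx=>wwwwwSxxxxx=>wwwwwwSxxxxxx=>wwwwwwwSxxxxxxx=>wwwwwwwxxxxxxx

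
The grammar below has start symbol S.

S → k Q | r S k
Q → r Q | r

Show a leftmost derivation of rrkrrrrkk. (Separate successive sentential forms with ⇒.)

S⇒rSk⇒rrSkk⇒rrkQkk⇒rrkrQkk⇒rrkrrQkk⇒rrkrrrQkk⇒rrkrrrrkk

S ⇒ rSk   [S → r S k]
rSk ⇒ rrSkk   [S → r S k]
rrSkk ⇒ rrkQkk   [S → k Q]
rrkQkk ⇒ rrkrQkk   [Q → r Q]
rrkrQkk ⇒ rrkrrQkk   [Q → r Q]
rrkrrQkk ⇒ rrkrrrQkk   [Q → r Q]
rrkrrrQkk ⇒ rrkrrrrkk   [Q → r]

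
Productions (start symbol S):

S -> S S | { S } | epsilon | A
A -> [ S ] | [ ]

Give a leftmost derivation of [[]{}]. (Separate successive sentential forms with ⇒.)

S⇒A⇒[S]⇒[SS]⇒[AS]⇒[[]S]⇒[[]{S}]⇒[[]{}]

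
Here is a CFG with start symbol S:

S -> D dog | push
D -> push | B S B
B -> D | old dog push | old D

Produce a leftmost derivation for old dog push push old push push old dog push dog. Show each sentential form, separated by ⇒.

S ⇒ D dog ⇒ B S B dog ⇒ D S B dog ⇒ B S B S B dog ⇒ old dog push S B S B dog ⇒ old dog push push B S B dog ⇒ old dog push push old D S B dog ⇒ old dog push push old push S B dog ⇒ old dog push push old push push B dog ⇒ old dog push push old push push old dog push dog

S ⇒ D dog   [S -> D dog]
D dog ⇒ B S B dog   [D -> B S B]
B S B dog ⇒ D S B dog   [B -> D]
D S B dog ⇒ B S B S B dog   [D -> B S B]
B S B S B dog ⇒ old dog push S B S B dog   [B -> old dog push]
old dog push S B S B dog ⇒ old dog push push B S B dog   [S -> push]
old dog push push B S B dog ⇒ old dog push push old D S B dog   [B -> old D]
old dog push push old D S B dog ⇒ old dog push push old push S B dog   [D -> push]
old dog push push old push S B dog ⇒ old dog push push old push push B dog   [S -> push]
old dog push push old push push B dog ⇒ old dog push push old push push old dog push dog   [B -> old dog push]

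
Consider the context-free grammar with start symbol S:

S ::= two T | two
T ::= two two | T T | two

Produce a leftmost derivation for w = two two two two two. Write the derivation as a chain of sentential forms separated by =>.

S => two T => two T T => two two two T => two two two T T => two two two two T => two two two two two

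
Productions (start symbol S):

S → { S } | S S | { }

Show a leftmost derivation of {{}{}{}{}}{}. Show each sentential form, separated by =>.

S => SS   [S → S S]
SS => {S}S   [S → { S }]
{S}S => {SS}S   [S → S S]
{SS}S => {SSS}S   [S → S S]
{SSS}S => {SSSS}S   [S → S S]
{SSSS}S => {{}SSS}S   [S → { }]
{{}SSS}S => {{}{}SS}S   [S → { }]
{{}{}SS}S => {{}{}{}S}S   [S → { }]
{{}{}{}S}S => {{}{}{}{}}S   [S → { }]
{{}{}{}{}}S => {{}{}{}{}}{}   [S → { }]

S => SS => {S}S => {SS}S => {SSS}S => {SSSS}S => {{}SSS}S => {{}{}SS}S => {{}{}{}S}S => {{}{}{}{}}S => {{}{}{}{}}{}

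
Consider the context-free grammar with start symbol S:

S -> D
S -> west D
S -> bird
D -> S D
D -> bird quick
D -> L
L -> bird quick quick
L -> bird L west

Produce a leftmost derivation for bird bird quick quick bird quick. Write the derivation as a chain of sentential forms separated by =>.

S => D   [S -> D]
D => S D   [D -> S D]
S D => D D   [S -> D]
D D => S D D   [D -> S D]
S D D => bird D D   [S -> bird]
bird D D => bird L D   [D -> L]
bird L D => bird bird quick quick D   [L -> bird quick quick]
bird bird quick quick D => bird bird quick quick bird quick   [D -> bird quick]

S => D => S D => D D => S D D => bird D D => bird L D => bird bird quick quick D => bird bird quick quick bird quick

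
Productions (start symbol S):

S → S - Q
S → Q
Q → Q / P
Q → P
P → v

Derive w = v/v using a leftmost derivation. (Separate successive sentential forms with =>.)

S => Q => Q/P => P/P => v/P => v/v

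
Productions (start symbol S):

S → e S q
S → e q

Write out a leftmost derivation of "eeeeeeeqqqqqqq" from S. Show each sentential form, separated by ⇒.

S ⇒ eSq ⇒ eeSqq ⇒ eeeSqqq ⇒ eeeeSqqqq ⇒ eeeeeSqqqqq ⇒ eeeeeeSqqqqqq ⇒ eeeeeeeqqqqqqq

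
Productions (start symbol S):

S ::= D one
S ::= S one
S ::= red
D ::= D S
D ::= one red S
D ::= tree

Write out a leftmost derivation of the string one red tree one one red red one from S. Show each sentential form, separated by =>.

S => D one   [S ::= D one]
D one => D S one   [D ::= D S]
D S one => D S S one   [D ::= D S]
D S S one => one red S S S one   [D ::= one red S]
one red S S S one => one red S one S S one   [S ::= S one]
one red S one S S one => one red D one one S S one   [S ::= D one]
one red D one one S S one => one red tree one one S S one   [D ::= tree]
one red tree one one S S one => one red tree one one red S one   [S ::= red]
one red tree one one red S one => one red tree one one red red one   [S ::= red]

S => D one => D S one => D S S one => one red S S S one => one red S one S S one => one red D one one S S one => one red tree one one S S one => one red tree one one red S one => one red tree one one red red one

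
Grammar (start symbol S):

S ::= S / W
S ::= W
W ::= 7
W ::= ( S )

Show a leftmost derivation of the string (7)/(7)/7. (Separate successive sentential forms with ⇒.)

S ⇒ S/W   [S ::= S / W]
S/W ⇒ S/W/W   [S ::= S / W]
S/W/W ⇒ W/W/W   [S ::= W]
W/W/W ⇒ (S)/W/W   [W ::= ( S )]
(S)/W/W ⇒ (W)/W/W   [S ::= W]
(W)/W/W ⇒ (7)/W/W   [W ::= 7]
(7)/W/W ⇒ (7)/(S)/W   [W ::= ( S )]
(7)/(S)/W ⇒ (7)/(W)/W   [S ::= W]
(7)/(W)/W ⇒ (7)/(7)/W   [W ::= 7]
(7)/(7)/W ⇒ (7)/(7)/7   [W ::= 7]

S ⇒ S/W ⇒ S/W/W ⇒ W/W/W ⇒ (S)/W/W ⇒ (W)/W/W ⇒ (7)/W/W ⇒ (7)/(S)/W ⇒ (7)/(W)/W ⇒ (7)/(7)/W ⇒ (7)/(7)/7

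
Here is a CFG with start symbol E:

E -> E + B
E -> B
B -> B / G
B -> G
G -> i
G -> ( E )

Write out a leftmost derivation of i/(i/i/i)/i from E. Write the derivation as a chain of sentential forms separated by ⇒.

E ⇒ B ⇒ B/G ⇒ B/G/G ⇒ G/G/G ⇒ i/G/G ⇒ i/(E)/G ⇒ i/(B)/G ⇒ i/(B/G)/G ⇒ i/(B/G/G)/G ⇒ i/(G/G/G)/G ⇒ i/(i/G/G)/G ⇒ i/(i/i/G)/G ⇒ i/(i/i/i)/G ⇒ i/(i/i/i)/i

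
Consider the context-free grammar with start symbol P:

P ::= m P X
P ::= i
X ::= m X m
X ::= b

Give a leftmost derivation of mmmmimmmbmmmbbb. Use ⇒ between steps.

P⇒mPX⇒mmPXX⇒mmmPXXX⇒mmmmPXXXX⇒mmmmiXXXX⇒mmmmimXmXXX⇒mmmmimmXmmXXX⇒mmmmimmmXmmmXXX⇒mmmmimmmbmmmXXX⇒mmmmimmmbmmmbXX⇒mmmmimmmbmmmbbX⇒mmmmimmmbmmmbbb

P ⇒ mPX   [P ::= m P X]
mPX ⇒ mmPXX   [P ::= m P X]
mmPXX ⇒ mmmPXXX   [P ::= m P X]
mmmPXXX ⇒ mmmmPXXXX   [P ::= m P X]
mmmmPXXXX ⇒ mmmmiXXXX   [P ::= i]
mmmmiXXXX ⇒ mmmmimXmXXX   [X ::= m X m]
mmmmimXmXXX ⇒ mmmmimmXmmXXX   [X ::= m X m]
mmmmimmXmmXXX ⇒ mmmmimmmXmmmXXX   [X ::= m X m]
mmmmimmmXmmmXXX ⇒ mmmmimmmbmmmXXX   [X ::= b]
mmmmimmmbmmmXXX ⇒ mmmmimmmbmmmbXX   [X ::= b]
mmmmimmmbmmmbXX ⇒ mmmmimmmbmmmbbX   [X ::= b]
mmmmimmmbmmmbbX ⇒ mmmmimmmbmmmbbb   [X ::= b]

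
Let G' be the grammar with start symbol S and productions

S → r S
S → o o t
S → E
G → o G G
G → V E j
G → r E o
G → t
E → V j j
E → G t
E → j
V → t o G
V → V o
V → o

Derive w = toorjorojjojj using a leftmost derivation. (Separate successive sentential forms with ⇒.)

S ⇒ E ⇒ Vjj ⇒ toGjj ⇒ tooGGjj ⇒ toorEoGjj ⇒ toorjoGjj ⇒ toorjorEojj ⇒ toorjorVjjojj ⇒ toorjorojjojj

S ⇒ E   [S → E]
E ⇒ Vjj   [E → V j j]
Vjj ⇒ toGjj   [V → t o G]
toGjj ⇒ tooGGjj   [G → o G G]
tooGGjj ⇒ toorEoGjj   [G → r E o]
toorEoGjj ⇒ toorjoGjj   [E → j]
toorjoGjj ⇒ toorjorEojj   [G → r E o]
toorjorEojj ⇒ toorjorVjjojj   [E → V j j]
toorjorVjjojj ⇒ toorjorojjojj   [V → o]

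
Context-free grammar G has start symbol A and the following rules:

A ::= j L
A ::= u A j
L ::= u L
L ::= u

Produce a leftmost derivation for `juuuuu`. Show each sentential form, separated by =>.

A => jL   [A ::= j L]
jL => juL   [L ::= u L]
juL => juuL   [L ::= u L]
juuL => juuuL   [L ::= u L]
juuuL => juuuuL   [L ::= u L]
juuuuL => juuuuu   [L ::= u]

A => jL => juL => juuL => juuuL => juuuuL => juuuuu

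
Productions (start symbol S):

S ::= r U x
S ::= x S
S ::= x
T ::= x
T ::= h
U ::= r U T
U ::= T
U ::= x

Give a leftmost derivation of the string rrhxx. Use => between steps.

S=>rUx=>rrUTx=>rrTTx=>rrhTx=>rrhxx

S => rUx   [S ::= r U x]
rUx => rrUTx   [U ::= r U T]
rrUTx => rrTTx   [U ::= T]
rrTTx => rrhTx   [T ::= h]
rrhTx => rrhxx   [T ::= x]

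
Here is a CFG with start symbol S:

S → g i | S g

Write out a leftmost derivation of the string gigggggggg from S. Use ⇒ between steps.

S ⇒ Sg   [S → S g]
Sg ⇒ Sgg   [S → S g]
Sgg ⇒ Sggg   [S → S g]
Sggg ⇒ Sgggg   [S → S g]
Sgggg ⇒ Sggggg   [S → S g]
Sggggg ⇒ Sgggggg   [S → S g]
Sgggggg ⇒ Sggggggg   [S → S g]
Sggggggg ⇒ Sgggggggg   [S → S g]
Sgggggggg ⇒ gigggggggg   [S → g i]

S⇒Sg⇒Sgg⇒Sggg⇒Sgggg⇒Sggggg⇒Sgggggg⇒Sggggggg⇒Sgggggggg⇒gigggggggg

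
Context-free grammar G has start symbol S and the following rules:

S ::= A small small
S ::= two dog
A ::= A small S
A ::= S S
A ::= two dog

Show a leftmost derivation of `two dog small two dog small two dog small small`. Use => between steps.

S => A small small   [S ::= A small small]
A small small => A small S small small   [A ::= A small S]
A small S small small => A small S small S small small   [A ::= A small S]
A small S small S small small => two dog small S small S small small   [A ::= two dog]
two dog small S small S small small => two dog small two dog small S small small   [S ::= two dog]
two dog small two dog small S small small => two dog small two dog small two dog small small   [S ::= two dog]

S => A small small => A small S small small => A small S small S small small => two dog small S small S small small => two dog small two dog small S small small => two dog small two dog small two dog small small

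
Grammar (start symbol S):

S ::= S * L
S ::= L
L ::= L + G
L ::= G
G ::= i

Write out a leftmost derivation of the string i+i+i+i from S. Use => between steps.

S => L   [S ::= L]
L => L+G   [L ::= L + G]
L+G => L+G+G   [L ::= L + G]
L+G+G => L+G+G+G   [L ::= L + G]
L+G+G+G => G+G+G+G   [L ::= G]
G+G+G+G => i+G+G+G   [G ::= i]
i+G+G+G => i+i+G+G   [G ::= i]
i+i+G+G => i+i+i+G   [G ::= i]
i+i+i+G => i+i+i+i   [G ::= i]

S=>L=>L+G=>L+G+G=>L+G+G+G=>G+G+G+G=>i+G+G+G=>i+i+G+G=>i+i+i+G=>i+i+i+i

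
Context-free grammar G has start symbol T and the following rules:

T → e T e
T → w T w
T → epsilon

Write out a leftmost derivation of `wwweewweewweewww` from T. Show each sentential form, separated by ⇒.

T ⇒ wTw   [T → w T w]
wTw ⇒ wwTww   [T → w T w]
wwTww ⇒ wwwTwww   [T → w T w]
wwwTwww ⇒ wwweTewww   [T → e T e]
wwweTewww ⇒ wwweeTeewww   [T → e T e]
wwweeTeewww ⇒ wwweewTweewww   [T → w T w]
wwweewTweewww ⇒ wwweewwTwweewww   [T → w T w]
wwweewwTwweewww ⇒ wwweewweTewweewww   [T → e T e]
wwweewweTewweewww ⇒ wwweewweewweewww   [T → epsilon]

T ⇒ wTw ⇒ wwTww ⇒ wwwTwww ⇒ wwweTewww ⇒ wwweeTeewww ⇒ wwweewTweewww ⇒ wwweewwTwweewww ⇒ wwweewweTewweewww ⇒ wwweewweewweewww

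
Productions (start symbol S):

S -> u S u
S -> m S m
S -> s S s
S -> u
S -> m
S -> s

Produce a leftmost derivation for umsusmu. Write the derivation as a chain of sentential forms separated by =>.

S => uSu => umSmu => umsSsmu => umsusmu

S => uSu   [S -> u S u]
uSu => umSmu   [S -> m S m]
umSmu => umsSsmu   [S -> s S s]
umsSsmu => umsusmu   [S -> u]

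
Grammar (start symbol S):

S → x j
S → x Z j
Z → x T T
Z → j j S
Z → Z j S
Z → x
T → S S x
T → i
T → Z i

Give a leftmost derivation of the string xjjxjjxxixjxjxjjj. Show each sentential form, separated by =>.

S => xZj => xjjSj => xjjxZjj => xjjxjjSjj => xjjxjjxZjjj => xjjxjjxxTTjjj => xjjxjjxxiTjjj => xjjxjjxxiSSxjjj => xjjxjjxxixjSxjjj => xjjxjjxxixjxjxjjj

S => xZj   [S → x Z j]
xZj => xjjSj   [Z → j j S]
xjjSj => xjjxZjj   [S → x Z j]
xjjxZjj => xjjxjjSjj   [Z → j j S]
xjjxjjSjj => xjjxjjxZjjj   [S → x Z j]
xjjxjjxZjjj => xjjxjjxxTTjjj   [Z → x T T]
xjjxjjxxTTjjj => xjjxjjxxiTjjj   [T → i]
xjjxjjxxiTjjj => xjjxjjxxiSSxjjj   [T → S S x]
xjjxjjxxiSSxjjj => xjjxjjxxixjSxjjj   [S → x j]
xjjxjjxxixjSxjjj => xjjxjjxxixjxjxjjj   [S → x j]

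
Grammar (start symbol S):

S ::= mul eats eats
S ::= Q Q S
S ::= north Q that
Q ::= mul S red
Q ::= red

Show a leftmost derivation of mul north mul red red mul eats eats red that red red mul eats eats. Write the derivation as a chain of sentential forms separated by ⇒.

S ⇒ Q Q S ⇒ mul S red Q S ⇒ mul north Q that red Q S ⇒ mul north mul S red that red Q S ⇒ mul north mul Q Q S red that red Q S ⇒ mul north mul red Q S red that red Q S ⇒ mul north mul red red S red that red Q S ⇒ mul north mul red red mul eats eats red that red Q S ⇒ mul north mul red red mul eats eats red that red red S ⇒ mul north mul red red mul eats eats red that red red mul eats eats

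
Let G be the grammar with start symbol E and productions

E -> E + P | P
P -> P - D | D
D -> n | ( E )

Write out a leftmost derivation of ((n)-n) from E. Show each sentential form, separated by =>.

E => P => D => (E) => (P) => (P-D) => (D-D) => ((E)-D) => ((P)-D) => ((D)-D) => ((n)-D) => ((n)-n)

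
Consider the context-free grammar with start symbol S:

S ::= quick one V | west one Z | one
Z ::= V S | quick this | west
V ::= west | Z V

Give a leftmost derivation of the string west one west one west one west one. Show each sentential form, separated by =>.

S => west one Z   [S ::= west one Z]
west one Z => west one V S   [Z ::= V S]
west one V S => west one Z V S   [V ::= Z V]
west one Z V S => west one V S V S   [Z ::= V S]
west one V S V S => west one Z V S V S   [V ::= Z V]
west one Z V S V S => west one V S V S V S   [Z ::= V S]
west one V S V S V S => west one west S V S V S   [V ::= west]
west one west S V S V S => west one west one V S V S   [S ::= one]
west one west one V S V S => west one west one west S V S   [V ::= west]
west one west one west S V S => west one west one west one V S   [S ::= one]
west one west one west one V S => west one west one west one west S   [V ::= west]
west one west one west one west S => west one west one west one west one   [S ::= one]

S => west one Z => west one V S => west one Z V S => west one V S V S => west one Z V S V S => west one V S V S V S => west one west S V S V S => west one west one V S V S => west one west one west S V S => west one west one west one V S => west one west one west one west S => west one west one west one west one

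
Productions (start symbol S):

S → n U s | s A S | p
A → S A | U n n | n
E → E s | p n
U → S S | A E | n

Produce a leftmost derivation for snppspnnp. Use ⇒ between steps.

S⇒sAS⇒sUnnS⇒sSSnnS⇒snUsSnnS⇒snSSsSnnS⇒snpSsSnnS⇒snppsSnnS⇒snppspnnS⇒snppspnnp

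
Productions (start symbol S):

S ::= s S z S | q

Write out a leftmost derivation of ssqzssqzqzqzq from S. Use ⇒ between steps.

S ⇒ sSzS   [S ::= s S z S]
sSzS ⇒ ssSzSzS   [S ::= s S z S]
ssSzSzS ⇒ ssqzSzS   [S ::= q]
ssqzSzS ⇒ ssqzsSzSzS   [S ::= s S z S]
ssqzsSzSzS ⇒ ssqzssSzSzSzS   [S ::= s S z S]
ssqzssSzSzSzS ⇒ ssqzssqzSzSzS   [S ::= q]
ssqzssqzSzSzS ⇒ ssqzssqzqzSzS   [S ::= q]
ssqzssqzqzSzS ⇒ ssqzssqzqzqzS   [S ::= q]
ssqzssqzqzqzS ⇒ ssqzssqzqzqzq   [S ::= q]

S⇒sSzS⇒ssSzSzS⇒ssqzSzS⇒ssqzsSzSzS⇒ssqzssSzSzSzS⇒ssqzssqzSzSzS⇒ssqzssqzqzSzS⇒ssqzssqzqzqzS⇒ssqzssqzqzqzq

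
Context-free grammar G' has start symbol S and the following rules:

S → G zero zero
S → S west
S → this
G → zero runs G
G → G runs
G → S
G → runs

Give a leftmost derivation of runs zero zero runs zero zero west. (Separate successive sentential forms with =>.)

S => S west => G zero zero west => G runs zero zero west => S runs zero zero west => G zero zero runs zero zero west => runs zero zero runs zero zero west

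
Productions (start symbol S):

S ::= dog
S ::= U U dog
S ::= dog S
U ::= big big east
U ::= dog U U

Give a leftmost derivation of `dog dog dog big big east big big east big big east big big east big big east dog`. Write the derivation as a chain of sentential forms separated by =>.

S => U U dog   [S ::= U U dog]
U U dog => dog U U U dog   [U ::= dog U U]
dog U U U dog => dog dog U U U U dog   [U ::= dog U U]
dog dog U U U U dog => dog dog dog U U U U U dog   [U ::= dog U U]
dog dog dog U U U U U dog => dog dog dog big big east U U U U dog   [U ::= big big east]
dog dog dog big big east U U U U dog => dog dog dog big big east big big east U U U dog   [U ::= big big east]
dog dog dog big big east big big east U U U dog => dog dog dog big big east big big east big big east U U dog   [U ::= big big east]
dog dog dog big big east big big east big big east U U dog => dog dog dog big big east big big east big big east big big east U dog   [U ::= big big east]
dog dog dog big big east big big east big big east big big east U dog => dog dog dog big big east big big east big big east big big east big big east dog   [U ::= big big east]

S => U U dog => dog U U U dog => dog dog U U U U dog => dog dog dog U U U U U dog => dog dog dog big big east U U U U dog => dog dog dog big big east big big east U U U dog => dog dog dog big big east big big east big big east U U dog => dog dog dog big big east big big east big big east big big east U dog => dog dog dog big big east big big east big big east big big east big big east dog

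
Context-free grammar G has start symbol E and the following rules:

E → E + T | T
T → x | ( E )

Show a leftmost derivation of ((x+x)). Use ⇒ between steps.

E ⇒ T   [E → T]
T ⇒ (E)   [T → ( E )]
(E) ⇒ (T)   [E → T]
(T) ⇒ ((E))   [T → ( E )]
((E)) ⇒ ((E+T))   [E → E + T]
((E+T)) ⇒ ((T+T))   [E → T]
((T+T)) ⇒ ((x+T))   [T → x]
((x+T)) ⇒ ((x+x))   [T → x]

E ⇒ T ⇒ (E) ⇒ (T) ⇒ ((E)) ⇒ ((E+T)) ⇒ ((T+T)) ⇒ ((x+T)) ⇒ ((x+x))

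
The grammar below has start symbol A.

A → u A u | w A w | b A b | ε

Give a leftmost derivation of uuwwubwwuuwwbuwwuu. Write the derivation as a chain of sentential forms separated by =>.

A => uAu   [A → u A u]
uAu => uuAuu   [A → u A u]
uuAuu => uuwAwuu   [A → w A w]
uuwAwuu => uuwwAwwuu   [A → w A w]
uuwwAwwuu => uuwwuAuwwuu   [A → u A u]
uuwwuAuwwuu => uuwwubAbuwwuu   [A → b A b]
uuwwubAbuwwuu => uuwwubwAwbuwwuu   [A → w A w]
uuwwubwAwbuwwuu => uuwwubwwAwwbuwwuu   [A → w A w]
uuwwubwwAwwbuwwuu => uuwwubwwuAuwwbuwwuu   [A → u A u]
uuwwubwwuAuwwbuwwuu => uuwwubwwuuwwbuwwuu   [A → ε]

A=>uAu=>uuAuu=>uuwAwuu=>uuwwAwwuu=>uuwwuAuwwuu=>uuwwubAbuwwuu=>uuwwubwAwbuwwuu=>uuwwubwwAwwbuwwuu=>uuwwubwwuAuwwbuwwuu=>uuwwubwwuuwwbuwwuu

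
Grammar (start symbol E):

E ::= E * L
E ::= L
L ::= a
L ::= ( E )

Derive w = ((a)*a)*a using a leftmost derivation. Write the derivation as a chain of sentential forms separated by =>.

E => E*L   [E ::= E * L]
E*L => L*L   [E ::= L]
L*L => (E)*L   [L ::= ( E )]
(E)*L => (E*L)*L   [E ::= E * L]
(E*L)*L => (L*L)*L   [E ::= L]
(L*L)*L => ((E)*L)*L   [L ::= ( E )]
((E)*L)*L => ((L)*L)*L   [E ::= L]
((L)*L)*L => ((a)*L)*L   [L ::= a]
((a)*L)*L => ((a)*a)*L   [L ::= a]
((a)*a)*L => ((a)*a)*a   [L ::= a]

E=>E*L=>L*L=>(E)*L=>(E*L)*L=>(L*L)*L=>((E)*L)*L=>((L)*L)*L=>((a)*L)*L=>((a)*a)*L=>((a)*a)*a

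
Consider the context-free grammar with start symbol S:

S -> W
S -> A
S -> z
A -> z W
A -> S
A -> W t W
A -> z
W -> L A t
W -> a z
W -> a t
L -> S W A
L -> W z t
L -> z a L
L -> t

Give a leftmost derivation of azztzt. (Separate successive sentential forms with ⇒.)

S ⇒ W   [S -> W]
W ⇒ LAt   [W -> L A t]
LAt ⇒ WztAt   [L -> W z t]
WztAt ⇒ azztAt   [W -> a z]
azztAt ⇒ azztSt   [A -> S]
azztSt ⇒ azztzt   [S -> z]

S ⇒ W ⇒ LAt ⇒ WztAt ⇒ azztAt ⇒ azztSt ⇒ azztzt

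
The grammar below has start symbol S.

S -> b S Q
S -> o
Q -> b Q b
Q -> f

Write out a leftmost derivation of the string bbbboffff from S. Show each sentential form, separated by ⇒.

S ⇒ bSQ ⇒ bbSQQ ⇒ bbbSQQQ ⇒ bbbbSQQQQ ⇒ bbbboQQQQ ⇒ bbbbofQQQ ⇒ bbbboffQQ ⇒ bbbbofffQ ⇒ bbbboffff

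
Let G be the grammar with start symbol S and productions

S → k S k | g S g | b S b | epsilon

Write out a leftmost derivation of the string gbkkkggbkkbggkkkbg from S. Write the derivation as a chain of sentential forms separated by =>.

S=>gSg=>gbSbg=>gbkSkbg=>gbkkSkkbg=>gbkkkSkkkbg=>gbkkkgSgkkkbg=>gbkkkggSggkkkbg=>gbkkkggbSbggkkkbg=>gbkkkggbkSkbggkkkbg=>gbkkkggbkkbggkkkbg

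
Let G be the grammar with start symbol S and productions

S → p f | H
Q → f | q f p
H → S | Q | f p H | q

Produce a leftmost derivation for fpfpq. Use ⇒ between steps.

S⇒H⇒fpH⇒fpfpH⇒fpfpq

S ⇒ H   [S → H]
H ⇒ fpH   [H → f p H]
fpH ⇒ fpfpH   [H → f p H]
fpfpH ⇒ fpfpq   [H → q]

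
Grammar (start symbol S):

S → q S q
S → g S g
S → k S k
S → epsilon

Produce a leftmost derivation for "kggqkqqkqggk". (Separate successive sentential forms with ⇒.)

S⇒kSk⇒kgSgk⇒kggSggk⇒kggqSqggk⇒kggqkSkqggk⇒kggqkqSqkqggk⇒kggqkqqkqggk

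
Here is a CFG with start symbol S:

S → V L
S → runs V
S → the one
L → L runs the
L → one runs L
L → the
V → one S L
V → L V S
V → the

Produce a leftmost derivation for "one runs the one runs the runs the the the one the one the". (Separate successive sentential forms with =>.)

S => V L => L V S L => one runs L V S L => one runs the V S L => one runs the L V S S L => one runs the one runs L V S S L => one runs the one runs L runs the V S S L => one runs the one runs the runs the V S S L => one runs the one runs the runs the the S S L => one runs the one runs the runs the the the one S L => one runs the one runs the runs the the the one the one L => one runs the one runs the runs the the the one the one the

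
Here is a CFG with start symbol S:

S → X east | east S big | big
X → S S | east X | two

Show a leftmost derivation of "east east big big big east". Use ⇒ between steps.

S ⇒ X east   [S → X east]
X east ⇒ east X east   [X → east X]
east X east ⇒ east S S east   [X → S S]
east S S east ⇒ east east S big S east   [S → east S big]
east east S big S east ⇒ east east big big S east   [S → big]
east east big big S east ⇒ east east big big big east   [S → big]

S ⇒ X east ⇒ east X east ⇒ east S S east ⇒ east east S big S east ⇒ east east big big S east ⇒ east east big big big east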